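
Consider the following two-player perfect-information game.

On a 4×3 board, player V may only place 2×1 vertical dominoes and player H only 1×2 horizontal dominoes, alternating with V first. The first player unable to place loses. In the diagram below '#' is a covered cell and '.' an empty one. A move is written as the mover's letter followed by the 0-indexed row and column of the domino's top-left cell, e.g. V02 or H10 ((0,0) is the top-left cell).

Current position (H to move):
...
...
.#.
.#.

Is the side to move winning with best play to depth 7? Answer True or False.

ply 1, H at .../.../.#./.#. | H00=-1→##./.../.#./.#.*; H01=-1→.##/.../.#./.#.; H10=-1→.../##./.#./.#.; H11=-1→.../.##/.#./.#.
ply 2, V at ##./.../.#./.#. | V02=+1→###/..#/.#./.#.*; V10=+1→##./#../##./.#.; V12=+1→##./..#/.##/.#.; V20=+1→##./.../##./##.; V22=+1→##./.../.##/.##
ply 3, H at ###/..#/.#./.#. | H10=-1→###/###/.#./.#.*
ply 4, V at ###/###/.#./.#. | V20=+1→###/###/##./##.*; V22=+1→###/###/.##/.##
ply 5: ###/###/##./##. is terminal -1 (H); from .../.../.#./.#. depth 7

H winning at [.../.../.#./.#.]: False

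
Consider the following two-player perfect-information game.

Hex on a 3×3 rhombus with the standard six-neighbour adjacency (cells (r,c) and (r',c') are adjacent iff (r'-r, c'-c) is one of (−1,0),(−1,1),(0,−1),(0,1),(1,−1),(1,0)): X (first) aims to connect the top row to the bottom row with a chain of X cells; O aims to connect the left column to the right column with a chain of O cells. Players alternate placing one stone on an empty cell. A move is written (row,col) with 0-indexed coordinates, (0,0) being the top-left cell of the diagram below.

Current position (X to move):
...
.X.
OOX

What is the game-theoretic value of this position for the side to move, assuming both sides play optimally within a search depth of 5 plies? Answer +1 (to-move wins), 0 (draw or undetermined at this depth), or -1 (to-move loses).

value(.../.X./OOX, X) = +1

p1 X@[.../.X./OOX]: (0,0)[X../.X./OOX]-1 (0,1)[.X./.X./OOX]-1 (0,2)[..X/.X./OOX]-1 (1,0)[.../XX./OOX]-1 (1,2)[.../.XX/OOX]+1*
p2 O@[.../.XX/OOX]: (0,0)[O../.XX/OOX]-1* (0,1)[.O./.XX/OOX]-1 (0,2)[..O/.XX/OOX]-1 (1,0)[.../OXX/OOX]-1
p3 X@[O../.XX/OOX]: (0,1)[OX./.XX/OOX]+1* (0,2)[O.X/.XX/OOX]+1 (1,0)[O../XXX/OOX]+1
p4 O@[OX./.XX/OOX] terminal -1; root [.../.X./OOX] d5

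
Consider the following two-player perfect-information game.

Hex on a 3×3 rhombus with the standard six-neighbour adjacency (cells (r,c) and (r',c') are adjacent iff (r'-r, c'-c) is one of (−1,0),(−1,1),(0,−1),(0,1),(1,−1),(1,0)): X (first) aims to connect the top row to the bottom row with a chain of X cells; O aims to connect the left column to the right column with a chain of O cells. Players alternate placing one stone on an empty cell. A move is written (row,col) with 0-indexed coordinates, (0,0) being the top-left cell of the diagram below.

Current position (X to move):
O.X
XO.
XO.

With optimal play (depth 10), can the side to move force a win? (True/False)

X winning at [O.X/XO./XO.]: True

[O.X/XO./XO.] X move#1: (0,1):+1/OXX/XO./XO.*, (1,2):+1/O.X/XOX/XO., (2,2):+1/O.X/XO./XOX
[OXX/XO./XO.] end (terminal -1, O#2); searched O.X/XO./XO. to 10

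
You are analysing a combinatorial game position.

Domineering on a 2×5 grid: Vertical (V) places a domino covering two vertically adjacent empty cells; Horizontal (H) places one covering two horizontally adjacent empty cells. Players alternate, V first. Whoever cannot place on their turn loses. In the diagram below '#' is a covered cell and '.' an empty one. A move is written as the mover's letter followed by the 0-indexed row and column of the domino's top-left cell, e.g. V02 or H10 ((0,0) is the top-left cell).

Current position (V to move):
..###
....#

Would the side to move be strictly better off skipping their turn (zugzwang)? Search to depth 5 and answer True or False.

zugzwang(..###/....#, V) = False

p1 V@[..###/....#]: V00[#.###/#...#]-1 V01[.####/.#..#]+1*
p2 H@[.####/.#..#]: H12[.####/.####]-1*
p3 V@[.####/.####]: V00[#####/#####]+1*
p4 H@[#####/#####] terminal -1; root [..###/....#] d5
if V skipped the turn, H would face:
~ p1 H@[..###/....#]: H00[#####/....#]+1* H10[..###/##..#]+1 H11[..###/.##.#]-1 H12[..###/..###]-1
~ p2 V@[#####/....#] terminal -1; root [..###/....#] d5
compare (V): move=+1 vs pass=-1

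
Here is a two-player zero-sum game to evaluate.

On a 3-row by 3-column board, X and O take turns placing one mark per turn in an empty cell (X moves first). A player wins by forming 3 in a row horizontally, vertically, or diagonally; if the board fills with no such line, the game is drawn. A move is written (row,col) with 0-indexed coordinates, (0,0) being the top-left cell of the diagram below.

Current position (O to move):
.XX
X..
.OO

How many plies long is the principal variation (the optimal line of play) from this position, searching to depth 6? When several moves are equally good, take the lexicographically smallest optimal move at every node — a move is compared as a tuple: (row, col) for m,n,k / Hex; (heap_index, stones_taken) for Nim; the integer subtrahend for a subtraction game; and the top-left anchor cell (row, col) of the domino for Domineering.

p1 O@[.XX/X../.OO]: (0,0)[OXX/X../.OO]+1* (1,1)[.XX/XO./.OO]-1 (1,2)[.XX/X.O/.OO]-1 (2,0)[.XX/X../OOO]+1
p2 X@[OXX/X../.OO]: (1,1)[OXX/XX./.OO]-1* (1,2)[OXX/X.X/.OO]-1 (2,0)[OXX/X../XOO]-1
p3 O@[OXX/XX./.OO]: (1,2)[OXX/XXO/.OO]-1 (2,0)[OXX/XX./OOO]+1*
p4 X@[OXX/XX./OOO] terminal -1; root [.XX/X../.OO] d6

PV length from [.XX/X../.OO]: 3 plies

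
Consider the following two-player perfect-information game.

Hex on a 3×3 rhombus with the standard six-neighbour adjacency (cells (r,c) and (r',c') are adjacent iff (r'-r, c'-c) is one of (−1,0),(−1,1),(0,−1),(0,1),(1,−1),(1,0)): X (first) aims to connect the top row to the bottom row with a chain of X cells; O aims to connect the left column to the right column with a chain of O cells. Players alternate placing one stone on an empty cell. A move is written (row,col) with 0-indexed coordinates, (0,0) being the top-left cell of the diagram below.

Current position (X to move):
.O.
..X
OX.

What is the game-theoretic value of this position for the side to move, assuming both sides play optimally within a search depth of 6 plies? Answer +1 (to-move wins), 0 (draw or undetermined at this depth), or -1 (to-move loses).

p1 X@[.O./..X/OX.]: (0,0)[XO./..X/OX.]-1 (0,2)[.OX/..X/OX.]+1* (1,0)[.O./X.X/OX.]-1 (1,1)[.O./.XX/OX.]-1 (2,2)[.O./..X/OXX]-1
p2 O@[.OX/..X/OX.] terminal -1; root [.O./..X/OX.] d6

value(.O./..X/OX., X) = +1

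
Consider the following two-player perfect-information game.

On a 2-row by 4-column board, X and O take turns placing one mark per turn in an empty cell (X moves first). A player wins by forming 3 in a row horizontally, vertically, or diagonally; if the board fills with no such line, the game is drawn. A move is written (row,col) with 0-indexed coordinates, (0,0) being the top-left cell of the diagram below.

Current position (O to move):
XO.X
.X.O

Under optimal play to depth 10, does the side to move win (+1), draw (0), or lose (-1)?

value(XO.X/.X.O, O) = 0

[XO.X/.X.O] O move#1: (0,2):+0/XOOX/.X.O*, (1,0):+0/XO.X/OX.O, (1,2):+0/XO.X/.XOO
[XOOX/.X.O] X move#2: (1,0):+0/XOOX/XX.O*, (1,2):+0/XOOX/.XXO
[XOOX/XX.O] O move#3: (1,2):+0/XOOX/XXOO*
[XOOX/XXOO] end (terminal +0, X#4); searched XO.X/.X.O to 10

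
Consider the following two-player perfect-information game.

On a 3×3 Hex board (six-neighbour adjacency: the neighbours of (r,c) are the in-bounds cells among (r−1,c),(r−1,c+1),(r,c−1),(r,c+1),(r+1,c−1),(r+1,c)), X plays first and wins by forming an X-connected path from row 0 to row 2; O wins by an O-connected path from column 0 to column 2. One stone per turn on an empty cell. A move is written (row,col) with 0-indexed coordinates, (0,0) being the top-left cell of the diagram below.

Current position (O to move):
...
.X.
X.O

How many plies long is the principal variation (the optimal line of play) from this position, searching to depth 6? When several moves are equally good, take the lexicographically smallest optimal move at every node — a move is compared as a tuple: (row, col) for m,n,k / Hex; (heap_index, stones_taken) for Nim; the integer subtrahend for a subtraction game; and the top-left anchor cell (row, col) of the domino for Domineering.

[.../.X./X.O] O move#1: (0,0):-1/O../.X./X.O*, (0,1):-1/.O./.X./X.O, (0,2):-1/..O/.X./X.O, (1,0):-1/.../OX./X.O, (1,2):-1/.../.XO/X.O, (2,1):-1/.../.X./XOO
[O../.X./X.O] X move#2: (0,1):+1/OX./.X./X.O*, (0,2):+1/O.X/.X./X.O, (1,0):+1/O../XX./X.O, (1,2):+1/O../.XX/X.O, (2,1):+1/O../.X./XXO
[OX./.X./X.O] end (terminal -1, O#3); searched .../.X./X.O to 6

PV length from [.../.X./X.O]: 2 plies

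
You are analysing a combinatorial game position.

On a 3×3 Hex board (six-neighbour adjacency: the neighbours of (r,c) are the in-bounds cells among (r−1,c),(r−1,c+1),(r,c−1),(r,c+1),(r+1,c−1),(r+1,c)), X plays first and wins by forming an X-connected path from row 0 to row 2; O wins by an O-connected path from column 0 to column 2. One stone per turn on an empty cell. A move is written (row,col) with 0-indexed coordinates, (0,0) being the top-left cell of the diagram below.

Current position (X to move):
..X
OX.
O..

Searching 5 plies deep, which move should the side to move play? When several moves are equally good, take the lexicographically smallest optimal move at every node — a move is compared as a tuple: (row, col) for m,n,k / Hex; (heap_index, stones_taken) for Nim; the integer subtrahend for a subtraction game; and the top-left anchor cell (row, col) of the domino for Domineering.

p1 X@[..X/OX./O..]: (0,0)[X.X/OX./O..]-1 (0,1)[.XX/OX./O..]-1 (1,2)[..X/OXX/O..]+1* (2,1)[..X/OX./OX.]+1 (2,2)[..X/OX./O.X]+1
p2 O@[..X/OXX/O..]: (0,0)[O.X/OXX/O..]-1* (0,1)[.OX/OXX/O..]-1 (2,1)[..X/OXX/OO.]-1 (2,2)[..X/OXX/O.O]-1
p3 X@[O.X/OXX/O..]: (0,1)[OXX/OXX/O..]+1* (2,1)[O.X/OXX/OX.]+1 (2,2)[O.X/OXX/O.X]+1
p4 O@[OXX/OXX/O..]: (2,1)[OXX/OXX/OO.]-1* (2,2)[OXX/OXX/O.O]-1
p5 X@[OXX/OXX/OO.]: (2,2)[OXX/OXX/OOX]+1*
p6 O@[OXX/OXX/OOX] terminal -1; root [..X/OX./O..] d5

X's best at [..X/OX./O..]: (1,2)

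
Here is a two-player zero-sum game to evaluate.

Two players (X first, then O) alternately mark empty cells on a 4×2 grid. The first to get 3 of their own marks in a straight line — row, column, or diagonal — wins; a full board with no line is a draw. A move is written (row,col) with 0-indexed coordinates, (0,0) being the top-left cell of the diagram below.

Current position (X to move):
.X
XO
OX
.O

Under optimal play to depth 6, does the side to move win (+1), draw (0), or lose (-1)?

value(.X/XO/OX/.O, X) = 0

p1 X@[.X/XO/OX/.O]: (0,0)[XX/XO/OX/.O]+0* (3,0)[.X/XO/OX/XO]+0
p2 O@[XX/XO/OX/.O]: (3,0)[XX/XO/OX/OO]+0*
p3 X@[XX/XO/OX/OO] terminal +0; root [.X/XO/OX/.O] d6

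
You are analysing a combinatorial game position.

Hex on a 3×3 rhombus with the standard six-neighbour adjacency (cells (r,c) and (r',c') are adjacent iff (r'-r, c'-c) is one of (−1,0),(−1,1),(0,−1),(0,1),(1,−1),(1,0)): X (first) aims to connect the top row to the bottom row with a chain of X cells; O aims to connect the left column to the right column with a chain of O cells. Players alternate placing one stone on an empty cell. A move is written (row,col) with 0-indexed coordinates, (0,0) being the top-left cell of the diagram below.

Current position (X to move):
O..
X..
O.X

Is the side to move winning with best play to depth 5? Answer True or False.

[O../X../O.X] X move#1: (0,1):-1/OX./X../O.X, (0,2):-1/O.X/X../O.X, (1,1):+1/O../XX./O.X*, (1,2):-1/O../X.X/O.X, (2,1):-1/O../X../OXX
[O../XX./O.X] O move#2: (0,1):-1/OO./XX./O.X*, (0,2):-1/O.O/XX./O.X, (1,2):-1/O../XXO/O.X, (2,1):-1/O../XX./OOX
[OO./XX./O.X] X move#3: (0,2):+1/OOX/XX./O.X*, (1,2):-1/OO./XXX/O.X, (2,1):-1/OO./XX./OXX
[OOX/XX./O.X] O move#4: (1,2):-1/OOX/XXO/O.X*, (2,1):-1/OOX/XX./OOX
[OOX/XXO/O.X] X move#5: (2,1):+1/OOX/XXO/OXX*
[OOX/XXO/OXX] end (terminal -1, O#6); searched O../X../O.X to 5

X winning at [O../X../O.X]: True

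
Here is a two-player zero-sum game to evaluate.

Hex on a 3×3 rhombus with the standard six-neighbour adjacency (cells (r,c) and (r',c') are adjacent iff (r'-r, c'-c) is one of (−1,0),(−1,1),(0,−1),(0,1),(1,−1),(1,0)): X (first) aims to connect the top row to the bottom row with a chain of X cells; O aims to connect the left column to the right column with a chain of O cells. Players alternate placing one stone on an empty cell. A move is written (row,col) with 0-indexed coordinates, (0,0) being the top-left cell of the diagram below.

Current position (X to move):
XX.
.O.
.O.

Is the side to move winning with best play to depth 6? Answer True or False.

X winning at [XX./.O./.O.]: False

p1 X@[XX./.O./.O.]: (0,2)[XXX/.O./.O.]-1* (1,0)[XX./XO./.O.]-1 (1,2)[XX./.OX/.O.]-1 (2,0)[XX./.O./XO.]-1 (2,2)[XX./.O./.OX]-1
p2 O@[XXX/.O./.O.]: (1,0)[XXX/OO./.O.]+1* (1,2)[XXX/.OO/.O.]+1 (2,0)[XXX/.O./OO.]+1 (2,2)[XXX/.O./.OO]+1
p3 X@[XXX/OO./.O.]: (1,2)[XXX/OOX/.O.]-1* (2,0)[XXX/OO./XO.]-1 (2,2)[XXX/OO./.OX]-1
p4 O@[XXX/OOX/.O.]: (2,0)[XXX/OOX/OO.]-1 (2,2)[XXX/OOX/.OO]+1*
p5 X@[XXX/OOX/.OO] terminal -1; root [XX./.O./.O.] d6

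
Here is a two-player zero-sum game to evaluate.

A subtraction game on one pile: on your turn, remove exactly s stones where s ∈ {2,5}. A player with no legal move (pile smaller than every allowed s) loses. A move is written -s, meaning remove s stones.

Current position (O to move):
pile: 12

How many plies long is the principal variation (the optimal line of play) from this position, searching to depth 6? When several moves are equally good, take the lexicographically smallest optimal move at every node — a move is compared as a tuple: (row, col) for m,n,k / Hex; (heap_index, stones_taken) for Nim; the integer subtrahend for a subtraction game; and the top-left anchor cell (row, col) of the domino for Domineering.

p1 O@[12]: -2[10]-1 -5[7]+1*
p2 X@[7]: -2[5]-1* -5[2]-1
p3 O@[5]: -2[3]-1 -5[0]+1*
p4 X@[0] terminal -1; root [12] d6

PV length from [12]: 3 plies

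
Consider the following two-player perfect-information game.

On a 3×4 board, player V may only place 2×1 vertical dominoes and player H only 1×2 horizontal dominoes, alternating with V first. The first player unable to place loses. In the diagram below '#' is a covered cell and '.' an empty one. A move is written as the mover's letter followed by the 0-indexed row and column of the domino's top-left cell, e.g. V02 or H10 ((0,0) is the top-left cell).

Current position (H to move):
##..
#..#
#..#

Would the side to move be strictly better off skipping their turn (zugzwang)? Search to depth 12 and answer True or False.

ply 1, H at ##../#..#/#..# | H02=-1→####/#..#/#..#; H11=+1→##../####/#..#*; H21=-1→##../#..#/####
ply 2: ##../####/#..# is terminal -1 (V); from ##../#..#/#..# depth 12
if H skipped the turn, V would face:
~ ply 1, V at ##../#..#/#..# | V02=-1→###./#.##/#..#; V11=+1→##../##.#/##.#*; V12=+1→##../#.##/#.##
~ ply 2, H at ##../##.#/##.# | H02=-1→####/##.#/##.#*
~ ply 3, V at ####/##.#/##.# | V12=+1→####/####/####*
~ ply 4: ####/####/#### is terminal -1 (H); from ##../#..#/#..# depth 12
compare (H): move=+1 vs pass=-1

zugzwang(##../#..#/#..#, H) = False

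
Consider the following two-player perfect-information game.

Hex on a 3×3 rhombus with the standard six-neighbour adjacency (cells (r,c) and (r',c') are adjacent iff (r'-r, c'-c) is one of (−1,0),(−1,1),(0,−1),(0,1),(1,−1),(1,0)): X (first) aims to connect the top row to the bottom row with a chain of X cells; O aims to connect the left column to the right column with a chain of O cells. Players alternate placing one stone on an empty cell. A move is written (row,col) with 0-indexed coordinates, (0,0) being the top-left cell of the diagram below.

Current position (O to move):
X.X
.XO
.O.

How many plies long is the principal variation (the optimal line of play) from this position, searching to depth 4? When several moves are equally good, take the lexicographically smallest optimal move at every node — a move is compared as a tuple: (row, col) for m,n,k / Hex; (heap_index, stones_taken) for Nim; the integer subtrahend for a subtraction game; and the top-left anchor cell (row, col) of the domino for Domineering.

ply 1, O at X.X/.XO/.O. | (0,1)=-1→XOX/.XO/.O.; (1,0)=-1→X.X/OXO/.O.; (2,0)=+1→X.X/.XO/OO.*; (2,2)=-1→X.X/.XO/.OO
ply 2: X.X/.XO/OO. is terminal -1 (X); from X.X/.XO/.O. depth 4

PV length from [X.X/.XO/.O.]: 1 ply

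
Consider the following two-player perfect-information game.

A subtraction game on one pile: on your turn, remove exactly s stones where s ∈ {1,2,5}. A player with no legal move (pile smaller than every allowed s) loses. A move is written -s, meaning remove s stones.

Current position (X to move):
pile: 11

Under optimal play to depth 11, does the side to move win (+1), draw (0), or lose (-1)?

p1 X@[11]: -1[10]-1 -2[9]+1* -5[6]+1
p2 O@[9]: -1[8]-1* -2[7]-1 -5[4]-1
p3 X@[8]: -1[7]-1 -2[6]+1* -5[3]+1
p4 O@[6]: -1[5]-1* -2[4]-1 -5[1]-1
p5 X@[5]: -1[4]-1 -2[3]+1* -5[0]+1
p6 O@[3]: -1[2]-1* -2[1]-1
p7 X@[2]: -1[1]-1 -2[0]+1*
p8 O@[0] terminal -1; root [11] d11

value(11, X) = +1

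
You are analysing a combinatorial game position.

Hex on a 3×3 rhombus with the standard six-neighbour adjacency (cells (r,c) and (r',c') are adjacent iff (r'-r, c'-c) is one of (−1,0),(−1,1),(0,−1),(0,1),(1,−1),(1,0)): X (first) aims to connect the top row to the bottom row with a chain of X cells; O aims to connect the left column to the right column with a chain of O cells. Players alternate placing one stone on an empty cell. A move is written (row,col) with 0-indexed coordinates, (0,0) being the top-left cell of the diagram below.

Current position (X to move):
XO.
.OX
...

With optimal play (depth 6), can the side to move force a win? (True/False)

X winning at [XO./.OX/...]: True

[XO./.OX/...] X move#1: (0,2):+1/XOX/.OX/...*, (1,0):+1/XO./XOX/..., (2,0):+1/XO./.OX/X.., (2,1):-1/XO./.OX/.X., (2,2):-1/XO./.OX/..X
[XOX/.OX/...] O move#2: (1,0):-1/XOX/OOX/...*, (2,0):-1/XOX/.OX/O.., (2,1):-1/XOX/.OX/.O., (2,2):-1/XOX/.OX/..O
[XOX/OOX/...] X move#3: (2,0):+1/XOX/OOX/X..*, (2,1):+1/XOX/OOX/.X., (2,2):+1/XOX/OOX/..X
[XOX/OOX/X..] O move#4: (2,1):-1/XOX/OOX/XO.*, (2,2):-1/XOX/OOX/X.O
[XOX/OOX/XO.] X move#5: (2,2):+1/XOX/OOX/XOX*
[XOX/OOX/XOX] end (terminal -1, O#6); searched XO./.OX/... to 6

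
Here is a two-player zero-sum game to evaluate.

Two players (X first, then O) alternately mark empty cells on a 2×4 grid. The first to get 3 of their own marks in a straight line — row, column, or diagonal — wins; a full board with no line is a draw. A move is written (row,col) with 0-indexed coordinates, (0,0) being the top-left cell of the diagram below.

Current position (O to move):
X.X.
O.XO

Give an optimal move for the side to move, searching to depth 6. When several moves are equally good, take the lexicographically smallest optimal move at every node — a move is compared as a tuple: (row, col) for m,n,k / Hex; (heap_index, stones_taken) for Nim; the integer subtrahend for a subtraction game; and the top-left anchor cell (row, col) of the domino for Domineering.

ply 1, O at X.X./O.XO | (0,1)=+0→XOX./O.XO*; (0,3)=-1→X.XO/O.XO; (1,1)=-1→X.X./OOXO
ply 2, X at XOX./O.XO | (0,3)=+0→XOXX/O.XO*; (1,1)=+0→XOX./OXXO
ply 3, O at XOXX/O.XO | (1,1)=+0→XOXX/OOXO*
ply 4: XOXX/OOXO is terminal +0 (X); from X.X./O.XO depth 6

O's best at [X.X./O.XO]: (0,1)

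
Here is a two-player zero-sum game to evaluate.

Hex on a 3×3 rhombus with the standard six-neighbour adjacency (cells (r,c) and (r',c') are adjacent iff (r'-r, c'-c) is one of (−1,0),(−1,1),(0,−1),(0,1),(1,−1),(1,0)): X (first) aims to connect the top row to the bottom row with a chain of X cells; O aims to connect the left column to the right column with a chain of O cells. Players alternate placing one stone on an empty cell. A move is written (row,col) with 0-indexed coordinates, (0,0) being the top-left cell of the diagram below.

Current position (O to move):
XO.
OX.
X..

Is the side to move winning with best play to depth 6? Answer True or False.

ply 1, O at XO./OX./X.. | (0,2)=+1→XOO/OX./X..*; (1,2)=-1→XO./OXO/X..; (2,1)=-1→XO./OX./XO.; (2,2)=-1→XO./OX./X.O
ply 2: XOO/OX./X.. is terminal -1 (X); from XO./OX./X.. depth 6

O winning at [XO./OX./X..]: True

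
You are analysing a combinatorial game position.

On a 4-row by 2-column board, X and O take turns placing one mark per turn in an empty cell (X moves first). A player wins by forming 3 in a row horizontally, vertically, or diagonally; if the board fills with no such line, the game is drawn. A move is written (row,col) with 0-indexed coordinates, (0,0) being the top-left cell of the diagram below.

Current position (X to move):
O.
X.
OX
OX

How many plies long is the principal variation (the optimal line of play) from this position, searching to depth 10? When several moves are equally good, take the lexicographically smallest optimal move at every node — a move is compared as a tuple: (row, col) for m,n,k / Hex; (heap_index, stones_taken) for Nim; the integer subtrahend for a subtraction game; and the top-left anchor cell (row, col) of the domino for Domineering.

[O./X./OX/OX] X move#1: (0,1):+0/OX/X./OX/OX, (1,1):+1/O./XX/OX/OX*
[O./XX/OX/OX] end (terminal -1, O#2); searched O./X./OX/OX to 10

PV length from [O./X./OX/OX]: 1 ply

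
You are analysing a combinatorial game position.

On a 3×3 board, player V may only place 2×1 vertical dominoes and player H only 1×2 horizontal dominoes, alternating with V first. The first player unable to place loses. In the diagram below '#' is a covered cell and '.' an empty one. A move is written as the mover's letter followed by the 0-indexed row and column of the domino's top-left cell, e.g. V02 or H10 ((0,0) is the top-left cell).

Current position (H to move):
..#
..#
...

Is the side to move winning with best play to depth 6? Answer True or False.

p1 H@[..#/..#/...]: H00[###/..#/...]-1 H10[..#/###/...]+1* H20[..#/..#/##.]-1 H21[..#/..#/.##]-1
p2 V@[..#/###/...] terminal -1; root [..#/..#/...] d6

H winning at [..#/..#/...]: True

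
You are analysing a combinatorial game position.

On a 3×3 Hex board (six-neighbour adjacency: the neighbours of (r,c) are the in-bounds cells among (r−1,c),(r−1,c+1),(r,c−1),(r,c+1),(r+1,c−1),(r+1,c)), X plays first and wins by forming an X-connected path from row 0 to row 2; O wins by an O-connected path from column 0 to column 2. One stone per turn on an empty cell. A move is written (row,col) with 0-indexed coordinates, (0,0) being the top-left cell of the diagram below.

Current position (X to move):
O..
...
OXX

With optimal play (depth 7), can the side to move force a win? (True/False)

[O../.../OXX] X move#1: (0,1):-1/OX./.../OXX, (0,2):+1/O.X/.../OXX*, (1,0):-1/O../X../OXX, (1,1):+1/O../.X./OXX, (1,2):-1/O../..X/OXX
[O.X/.../OXX] O move#2: (0,1):-1/OOX/.../OXX*, (1,0):-1/O.X/O../OXX, (1,1):-1/O.X/.O./OXX, (1,2):-1/O.X/..O/OXX
[OOX/.../OXX] X move#3: (1,0):+1/OOX/X../OXX*, (1,1):+1/OOX/.X./OXX, (1,2):+1/OOX/..X/OXX
[OOX/X../OXX] O move#4: (1,1):-1/OOX/XO./OXX*, (1,2):-1/OOX/X.O/OXX
[OOX/XO./OXX] X move#5: (1,2):+1/OOX/XOX/OXX*
[OOX/XOX/OXX] end (terminal -1, O#6); searched O../.../OXX to 7

X winning at [O../.../OXX]: True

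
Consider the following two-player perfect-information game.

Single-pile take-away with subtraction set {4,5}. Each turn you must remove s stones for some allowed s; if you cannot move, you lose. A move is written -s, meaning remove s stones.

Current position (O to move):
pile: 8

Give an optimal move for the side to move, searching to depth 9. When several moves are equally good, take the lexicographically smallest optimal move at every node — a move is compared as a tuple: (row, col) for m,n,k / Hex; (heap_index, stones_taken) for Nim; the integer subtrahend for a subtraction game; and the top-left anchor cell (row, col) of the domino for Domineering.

O's best at [8]: -5

p1 O@[8]: -4[4]-1 -5[3]+1*
p2 X@[3] terminal -1; root [8] d9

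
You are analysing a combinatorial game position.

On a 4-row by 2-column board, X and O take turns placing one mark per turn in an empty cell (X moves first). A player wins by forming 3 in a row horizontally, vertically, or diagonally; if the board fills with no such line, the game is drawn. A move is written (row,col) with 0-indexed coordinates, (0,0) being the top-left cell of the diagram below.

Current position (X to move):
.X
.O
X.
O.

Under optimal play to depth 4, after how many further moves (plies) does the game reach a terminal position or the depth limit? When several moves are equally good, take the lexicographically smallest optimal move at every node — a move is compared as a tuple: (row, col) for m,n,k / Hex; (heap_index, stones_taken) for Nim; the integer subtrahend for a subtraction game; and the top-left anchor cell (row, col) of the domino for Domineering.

ply 1, X at .X/.O/X./O. | (0,0)=+0→XX/.O/X./O.*; (1,0)=+0→.X/XO/X./O.; (2,1)=+0→.X/.O/XX/O.; (3,1)=+0→.X/.O/X./OX
ply 2, O at XX/.O/X./O. | (1,0)=+0→XX/OO/X./O.*; (2,1)=-1→XX/.O/XO/O.; (3,1)=-1→XX/.O/X./OO
ply 3, X at XX/OO/X./O. | (2,1)=+0→XX/OO/XX/O.*; (3,1)=+0→XX/OO/X./OX
ply 4, O at XX/OO/XX/O. | (3,1)=+0→XX/OO/XX/OO*
ply 5: XX/OO/XX/OO is terminal +0 (X); from .X/.O/X./O. depth 4

PV length from [.X/.O/X./O.]: 4 plies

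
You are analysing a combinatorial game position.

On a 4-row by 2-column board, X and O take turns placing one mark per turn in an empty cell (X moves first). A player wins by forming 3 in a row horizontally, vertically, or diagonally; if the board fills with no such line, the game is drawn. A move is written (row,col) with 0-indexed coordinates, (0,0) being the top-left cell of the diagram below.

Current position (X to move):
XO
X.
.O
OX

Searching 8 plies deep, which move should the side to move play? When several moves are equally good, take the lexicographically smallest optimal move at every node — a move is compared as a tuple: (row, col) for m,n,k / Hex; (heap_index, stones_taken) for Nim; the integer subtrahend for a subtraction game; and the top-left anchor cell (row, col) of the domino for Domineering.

X's best at [XO/X./.O/OX]: (2,0)

p1 X@[XO/X./.O/OX]: (1,1)[XO/XX/.O/OX]+0 (2,0)[XO/X./XO/OX]+1*
p2 O@[XO/X./XO/OX] terminal -1; root [XO/X./.O/OX] d8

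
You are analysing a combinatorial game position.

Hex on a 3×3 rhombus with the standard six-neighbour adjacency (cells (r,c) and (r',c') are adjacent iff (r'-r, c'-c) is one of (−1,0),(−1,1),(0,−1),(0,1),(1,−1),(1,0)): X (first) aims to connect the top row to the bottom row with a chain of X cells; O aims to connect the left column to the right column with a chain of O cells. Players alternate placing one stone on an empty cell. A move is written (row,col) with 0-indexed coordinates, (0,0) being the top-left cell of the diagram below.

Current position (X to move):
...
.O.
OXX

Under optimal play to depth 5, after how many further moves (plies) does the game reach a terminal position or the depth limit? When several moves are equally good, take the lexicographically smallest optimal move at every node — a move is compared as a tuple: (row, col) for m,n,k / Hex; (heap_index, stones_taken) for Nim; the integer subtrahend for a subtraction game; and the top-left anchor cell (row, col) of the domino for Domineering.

PV length from [.../.O./OXX]: 4 plies

[.../.O./OXX] X move#1: (0,0):-1/X../.O./OXX*, (0,1):-1/.X./.O./OXX, (0,2):-1/..X/.O./OXX, (1,0):-1/.../XO./OXX, (1,2):-1/.../.OX/OXX
[X../.O./OXX] O move#2: (0,1):+1/XO./.O./OXX*, (0,2):+1/X.O/.O./OXX, (1,0):+1/X../OO./OXX, (1,2):+1/X../.OO/OXX
[XO./.O./OXX] X move#3: (0,2):-1/XOX/.O./OXX*, (1,0):-1/XO./XO./OXX, (1,2):-1/XO./.OX/OXX
[XOX/.O./OXX] O move#4: (1,0):-1/XOX/OO./OXX, (1,2):+1/XOX/.OO/OXX*
[XOX/.OO/OXX] end (terminal -1, X#5); searched .../.O./OXX to 5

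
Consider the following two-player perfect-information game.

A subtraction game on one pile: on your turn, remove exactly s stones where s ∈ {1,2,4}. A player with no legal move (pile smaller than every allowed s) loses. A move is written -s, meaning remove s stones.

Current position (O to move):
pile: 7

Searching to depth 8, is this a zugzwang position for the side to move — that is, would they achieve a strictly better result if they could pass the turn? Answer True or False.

zugzwang(7, O) = False

ply 1, O at 7 | -1=+1→6*; -2=-1→5; -4=+1→3
ply 2, X at 6 | -1=-1→5*; -2=-1→4; -4=-1→2
ply 3, O at 5 | -1=-1→4; -2=+1→3*; -4=-1→1
ply 4, X at 3 | -1=-1→2*; -2=-1→1
ply 5, O at 2 | -1=-1→1; -2=+1→0*
ply 6: 0 is terminal -1 (X); from 7 depth 8
pass branch (X moves first from the same position):
  | ply 1, X at 7 | -1=+1→6*; -2=-1→5; -4=+1→3
  | ply 2, O at 6 | -1=-1→5*; -2=-1→4; -4=-1→2
  | ply 3, X at 5 | -1=-1→4; -2=+1→3*; -4=-1→1
  | ply 4, O at 3 | -1=-1→2*; -2=-1→1
  | ply 5, X at 2 | -1=-1→1; -2=+1→0*
  | ply 6: 0 is terminal -1 (O); from 7 depth 8
O moving scores +1; O passing scores -1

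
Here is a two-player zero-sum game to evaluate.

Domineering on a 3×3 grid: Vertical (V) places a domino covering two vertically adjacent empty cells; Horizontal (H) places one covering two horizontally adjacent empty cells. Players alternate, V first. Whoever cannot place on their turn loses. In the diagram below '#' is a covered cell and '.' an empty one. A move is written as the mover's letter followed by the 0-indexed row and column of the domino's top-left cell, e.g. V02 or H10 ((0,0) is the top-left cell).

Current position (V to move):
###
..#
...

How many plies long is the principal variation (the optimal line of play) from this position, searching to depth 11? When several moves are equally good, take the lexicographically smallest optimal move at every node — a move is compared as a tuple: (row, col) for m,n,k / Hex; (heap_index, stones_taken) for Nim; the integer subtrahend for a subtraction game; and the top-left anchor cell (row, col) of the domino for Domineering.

PV length from [###/..#/...]: 1 ply

p1 V@[###/..#/...]: V10[###/#.#/#..]-1 V11[###/.##/.#.]+1*
p2 H@[###/.##/.#.] terminal -1; root [###/..#/...] d11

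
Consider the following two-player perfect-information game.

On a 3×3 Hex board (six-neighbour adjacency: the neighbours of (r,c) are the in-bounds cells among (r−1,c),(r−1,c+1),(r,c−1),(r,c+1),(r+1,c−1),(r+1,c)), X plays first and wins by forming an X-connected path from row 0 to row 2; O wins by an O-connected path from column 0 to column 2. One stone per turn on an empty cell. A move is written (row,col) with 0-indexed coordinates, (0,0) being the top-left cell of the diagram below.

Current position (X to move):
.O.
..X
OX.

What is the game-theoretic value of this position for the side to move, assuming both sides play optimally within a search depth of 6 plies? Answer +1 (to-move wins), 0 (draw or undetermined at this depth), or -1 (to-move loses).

p1 X@[.O./..X/OX.]: (0,0)[XO./..X/OX.]-1 (0,2)[.OX/..X/OX.]+1* (1,0)[.O./X.X/OX.]-1 (1,1)[.O./.XX/OX.]-1 (2,2)[.O./..X/OXX]-1
p2 O@[.OX/..X/OX.] terminal -1; root [.O./..X/OX.] d6

value(.O./..X/OX., X) = +1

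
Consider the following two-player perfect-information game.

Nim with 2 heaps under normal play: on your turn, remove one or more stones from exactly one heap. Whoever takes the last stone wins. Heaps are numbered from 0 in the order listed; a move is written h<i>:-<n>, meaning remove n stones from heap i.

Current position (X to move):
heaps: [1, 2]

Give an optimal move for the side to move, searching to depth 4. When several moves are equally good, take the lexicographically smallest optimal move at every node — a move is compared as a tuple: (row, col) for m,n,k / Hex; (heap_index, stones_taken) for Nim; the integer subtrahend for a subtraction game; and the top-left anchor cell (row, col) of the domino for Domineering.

p1 X@[(1,2)]: h0:-1[(0,2)]-1 h1:-1[(1,1)]+1* h1:-2[(1,0)]-1
p2 O@[(1,1)]: h0:-1[(0,1)]-1* h1:-1[(1,0)]-1
p3 X@[(0,1)]: h1:-1[(0,0)]+1*
p4 O@[(0,0)] terminal -1; root [(1,2)] d4

X's best at [(1,2)]: h1:-1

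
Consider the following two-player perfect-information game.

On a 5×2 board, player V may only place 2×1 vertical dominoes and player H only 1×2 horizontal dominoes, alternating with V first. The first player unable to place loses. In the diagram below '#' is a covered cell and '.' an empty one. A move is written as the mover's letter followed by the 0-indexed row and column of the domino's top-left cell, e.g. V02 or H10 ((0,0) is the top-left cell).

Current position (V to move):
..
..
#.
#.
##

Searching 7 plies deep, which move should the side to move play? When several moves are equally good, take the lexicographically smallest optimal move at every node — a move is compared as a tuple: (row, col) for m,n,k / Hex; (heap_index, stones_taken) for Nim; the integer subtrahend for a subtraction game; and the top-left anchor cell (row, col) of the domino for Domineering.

V's best at [../../#./#./##]: V00

[../../#./#./##] V move#1: V00:+1/#./#./#./#./##*, V01:+1/.#/.#/#./#./##, V11:-1/../.#/##/#./##, V21:-1/../../##/##/##
[#./#./#./#./##] end (terminal -1, H#2); searched ../../#./#./## to 7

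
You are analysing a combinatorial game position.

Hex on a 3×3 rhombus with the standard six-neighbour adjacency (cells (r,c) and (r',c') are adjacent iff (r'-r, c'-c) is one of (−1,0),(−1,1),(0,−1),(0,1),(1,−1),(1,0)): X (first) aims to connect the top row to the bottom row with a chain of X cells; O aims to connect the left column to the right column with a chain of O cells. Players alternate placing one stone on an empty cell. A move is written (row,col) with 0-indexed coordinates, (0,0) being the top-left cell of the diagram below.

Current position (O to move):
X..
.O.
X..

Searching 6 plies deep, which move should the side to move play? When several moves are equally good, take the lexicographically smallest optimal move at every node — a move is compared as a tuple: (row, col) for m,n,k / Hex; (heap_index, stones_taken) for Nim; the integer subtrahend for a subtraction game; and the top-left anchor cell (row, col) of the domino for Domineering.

p1 O@[X../.O./X..]: (0,1)[XO./.O./X..]-1 (0,2)[X.O/.O./X..]-1 (1,0)[X../OO./X..]+1* (1,2)[X../.OO/X..]-1 (2,1)[X../.O./XO.]-1 (2,2)[X../.O./X.O]-1
p2 X@[X../OO./X..]: (0,1)[XX./OO./X..]-1* (0,2)[X.X/OO./X..]-1 (1,2)[X../OOX/X..]-1 (2,1)[X../OO./XX.]-1 (2,2)[X../OO./X.X]-1
p3 O@[XX./OO./X..]: (0,2)[XXO/OO./X..]+1* (1,2)[XX./OOO/X..]+1 (2,1)[XX./OO./XO.]+1 (2,2)[XX./OO./X.O]+1
p4 X@[XXO/OO./X..] terminal -1; root [X../.O./X..] d6

O's best at [X../.O./X..]: (1,0)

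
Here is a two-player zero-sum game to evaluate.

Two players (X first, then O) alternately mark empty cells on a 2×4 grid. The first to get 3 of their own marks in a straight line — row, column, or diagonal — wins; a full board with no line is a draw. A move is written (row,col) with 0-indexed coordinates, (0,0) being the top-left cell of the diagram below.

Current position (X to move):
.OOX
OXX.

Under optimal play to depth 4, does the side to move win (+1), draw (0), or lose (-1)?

ply 1, X at .OOX/OXX. | (0,0)=+0→XOOX/OXX.; (1,3)=+1→.OOX/OXXX*
ply 2: .OOX/OXXX is terminal -1 (O); from .OOX/OXX. depth 4

value(.OOX/OXX., X) = +1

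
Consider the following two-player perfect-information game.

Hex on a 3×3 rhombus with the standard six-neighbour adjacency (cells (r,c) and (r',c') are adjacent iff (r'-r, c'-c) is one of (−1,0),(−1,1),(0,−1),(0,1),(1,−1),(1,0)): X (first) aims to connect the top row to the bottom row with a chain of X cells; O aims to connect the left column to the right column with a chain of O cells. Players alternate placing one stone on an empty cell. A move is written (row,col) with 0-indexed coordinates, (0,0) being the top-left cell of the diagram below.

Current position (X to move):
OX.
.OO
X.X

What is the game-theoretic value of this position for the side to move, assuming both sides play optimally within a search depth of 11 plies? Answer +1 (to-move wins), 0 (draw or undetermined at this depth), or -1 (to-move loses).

value(OX./.OO/X.X, X) = +1

p1 X@[OX./.OO/X.X]: (0,2)[OXX/.OO/X.X]-1 (1,0)[OX./XOO/X.X]+1* (2,1)[OX./.OO/XXX]-1
p2 O@[OX./XOO/X.X] terminal -1; root [OX./.OO/X.X] d11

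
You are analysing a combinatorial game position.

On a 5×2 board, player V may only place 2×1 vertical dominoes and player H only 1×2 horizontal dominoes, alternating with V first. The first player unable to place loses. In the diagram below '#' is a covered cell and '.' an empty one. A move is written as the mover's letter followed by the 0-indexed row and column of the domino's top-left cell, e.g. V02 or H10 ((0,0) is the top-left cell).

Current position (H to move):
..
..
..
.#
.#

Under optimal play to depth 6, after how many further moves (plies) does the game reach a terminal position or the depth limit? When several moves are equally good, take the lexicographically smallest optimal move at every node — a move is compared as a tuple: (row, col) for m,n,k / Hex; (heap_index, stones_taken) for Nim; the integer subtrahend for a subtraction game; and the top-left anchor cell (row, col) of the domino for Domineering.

p1 H@[../../../.#/.#]: H00[##/../../.#/.#]-1 H10[../##/../.#/.#]+1* H20[../../##/.#/.#]-1
p2 V@[../##/../.#/.#]: V20[../##/#./##/.#]-1* V30[../##/../##/##]-1
p3 H@[../##/#./##/.#]: H00[##/##/#./##/.#]+1*
p4 V@[##/##/#./##/.#] terminal -1; root [../../../.#/.#] d6

PV length from [../../../.#/.#]: 3 plies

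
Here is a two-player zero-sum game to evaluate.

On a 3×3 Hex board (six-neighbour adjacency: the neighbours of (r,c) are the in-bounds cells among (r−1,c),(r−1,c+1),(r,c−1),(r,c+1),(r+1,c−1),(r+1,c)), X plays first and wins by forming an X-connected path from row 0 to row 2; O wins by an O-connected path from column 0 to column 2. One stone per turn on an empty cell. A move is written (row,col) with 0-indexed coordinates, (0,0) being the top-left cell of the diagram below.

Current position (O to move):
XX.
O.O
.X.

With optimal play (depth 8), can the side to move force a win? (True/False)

O winning at [XX./O.O/.X.]: True

[XX./O.O/.X.] O move#1: (0,2):-1/XXO/O.O/.X., (1,1):+1/XX./OOO/.X.*, (2,0):-1/XX./O.O/OX., (2,2):-1/XX./O.O/.XO
[XX./OOO/.X.] end (terminal -1, X#2); searched XX./O.O/.X. to 8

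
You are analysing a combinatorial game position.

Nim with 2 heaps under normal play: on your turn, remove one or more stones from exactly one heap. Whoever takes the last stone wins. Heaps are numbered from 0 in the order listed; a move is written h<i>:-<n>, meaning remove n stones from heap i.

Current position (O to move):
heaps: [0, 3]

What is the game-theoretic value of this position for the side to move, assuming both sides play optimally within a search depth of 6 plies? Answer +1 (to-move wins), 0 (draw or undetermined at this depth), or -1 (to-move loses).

value((0,3), O) = +1

ply 1, O at (0,3) | h1:-1=-1→(0,2); h1:-2=-1→(0,1); h1:-3=+1→(0,0)*
ply 2: (0,0) is terminal -1 (X); from (0,3) depth 6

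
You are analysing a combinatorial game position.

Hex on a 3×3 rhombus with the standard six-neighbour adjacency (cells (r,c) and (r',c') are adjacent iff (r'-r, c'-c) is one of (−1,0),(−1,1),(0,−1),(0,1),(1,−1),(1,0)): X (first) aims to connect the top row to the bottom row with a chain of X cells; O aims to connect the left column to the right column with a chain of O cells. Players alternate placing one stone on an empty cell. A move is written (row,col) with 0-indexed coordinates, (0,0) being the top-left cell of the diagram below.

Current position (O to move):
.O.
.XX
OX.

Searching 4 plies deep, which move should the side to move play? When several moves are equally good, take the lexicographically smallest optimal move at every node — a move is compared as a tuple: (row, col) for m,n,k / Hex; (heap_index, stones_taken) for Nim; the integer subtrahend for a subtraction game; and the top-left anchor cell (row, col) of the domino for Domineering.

ply 1, O at .O./.XX/OX. | (0,0)=-1→OO./.XX/OX.; (0,2)=+1→.OO/.XX/OX.*; (1,0)=-1→.O./OXX/OX.; (2,2)=-1→.O./.XX/OXO
ply 2, X at .OO/.XX/OX. | (0,0)=-1→XOO/.XX/OX.*; (1,0)=-1→.OO/XXX/OX.; (2,2)=-1→.OO/.XX/OXX
ply 3, O at XOO/.XX/OX. | (1,0)=+1→XOO/OXX/OX.*; (2,2)=-1→XOO/.XX/OXO
ply 4: XOO/OXX/OX. is terminal -1 (X); from .O./.XX/OX. depth 4

O's best at [.O./.XX/OX.]: (0,2)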